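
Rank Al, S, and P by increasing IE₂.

Al < P < S

Consider each +1 ion: Al⁺ still has 2 valence electrons; S⁺ still has 5 valence electrons; P⁺ still has 4 valence electrons.
All are still removing valence electrons, so compare the +1 ions as you would atoms: IE_2 generally rises across a period (higher Z_eff) and falls down a group (larger shell), subject to the usual subshell exceptions.
Valence configurations: Al⁺ [Ne]3s², S⁺ [Ne]3s²3p³, P⁺ [Ne]3s²3p².
Approximate IE_2 values (kJ/mol): Al 1817, S 2252, P 1907.
Hence IE_2: Al < P < S.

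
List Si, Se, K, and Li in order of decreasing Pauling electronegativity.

Li is in period 2, group 1; Si is in period 3, group 14; K is in period 4, group 1; Se is in period 4, group 16.
EN rises left→right (higher Z_eff, smaller atoms) and falls top→bottom (larger, more shielded atoms).
Neither a single period nor a single group — weigh both effects.
Li > K: Li sits above K in group 1, so the down-group effect alone puts Li higher.
Si > Li: the two effects oppose for this pair; the across-period effect wins (1.90 vs 0.98).
Se > Si: the two effects oppose for this pair; the across-period effect wins (2.55 vs 1.90).
For reference (Pauling): Li 0.98, Si 1.90, K 0.82, Se 2.55.
So from highest to lowest: Se > Si > Li > K.

Se > Si > Li > K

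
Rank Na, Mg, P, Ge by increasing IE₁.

Na < Mg < Ge < P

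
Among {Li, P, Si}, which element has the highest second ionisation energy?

Consider each +1 ion: Li⁺ is the bare [He] core; P⁺ still has 4 valence electrons; Si⁺ still has 3 valence electrons.
Breaking into a closed-shell core is much more expensive than removing a leftover valence electron — Li has the largest IE_2 here.
Valence configurations: P⁺ [Ne]3s²3p², Si⁺ [Ne]3s²3p¹.
The numbers (kJ/mol): Li 7298, P 1907, Si 1577.
Hence IE_2: Si < P < Li.

Li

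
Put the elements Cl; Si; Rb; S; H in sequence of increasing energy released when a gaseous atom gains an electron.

Atoms with high Z_eff and room in the valence shell (especially the halogens) have the most exothermic electron affinities.
These span different periods and groups, so the two trends combine.
H > Rb: H sits above Rb in group 1, so the down-group effect alone puts H higher.
Si > H: the two effects oppose for this pair; the across-period effect wins (134 vs 73 kJ/mol).
S > Si: S lies to the right of Si in period 3, so the across-period effect alone puts S higher.
Cl > S: Cl lies to the right of S in period 3, so the across-period effect alone puts Cl higher.
Tabulated electron affinity (kJ/mol): H 73, Si 134, S 200, Cl 349, Rb 47.
So from lowest to highest: Rb < H < Si < S < Cl.

Rb, H, Si, S, Cl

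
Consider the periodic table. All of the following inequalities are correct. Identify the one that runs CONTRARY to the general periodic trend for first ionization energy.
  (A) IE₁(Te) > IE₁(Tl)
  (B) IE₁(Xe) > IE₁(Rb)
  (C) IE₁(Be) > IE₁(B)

The general trend: first ionization energy increases across a period and decreases down a group.
(A) Te (period 5, group 16) vs Tl (period 6, group 13): the stated order agrees with the simple trend.
(B) Xe (period 5, group 18) vs Rb (period 5, group 1): the stated order agrees with the simple trend.
(C) Be (period 2, group 2) vs B (period 2, group 13): the stated order contradicts the simple trend.
The exception is (C): removing B's lone 2p electron is easier than breaking Be's filled 2s².

(C)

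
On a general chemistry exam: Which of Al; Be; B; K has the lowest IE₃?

After 2 electrons have been removed, what remains? Al²⁺ still has 1 valence electron; Be²⁺ is the bare [He] core; B²⁺ still has 1 valence electron; K²⁺ is already 1 electron into the core.
Core electrons are held far more tightly than valence electrons, so K and Be top the IE_3 order.
Valence configurations: Al²⁺ [Ne]3s¹, B²⁺ [He]2s¹.
Approximate IE_3 values (kJ/mol): Al 2745, Be 14849, B 3660, K 4420.
Putting it together, IE_3: Al < B < K < Be.

Al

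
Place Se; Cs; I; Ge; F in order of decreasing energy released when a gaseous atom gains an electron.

F > I > Se > Ge > Cs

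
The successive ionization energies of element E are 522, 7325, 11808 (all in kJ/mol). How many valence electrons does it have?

Look for the largest jump between consecutive ionization energies: IE2/IE1 ≈ 14.0, far larger than any earlier ratio.
That jump marks the point where a core electron is being removed. So the atom has 1 valence electron.

1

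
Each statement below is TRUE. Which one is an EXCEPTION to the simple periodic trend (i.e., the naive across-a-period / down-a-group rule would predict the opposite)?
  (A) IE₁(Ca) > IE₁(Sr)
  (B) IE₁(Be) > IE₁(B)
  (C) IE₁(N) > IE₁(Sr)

(B)

The general trend: IE₁ increases across a period and decreases down a group.
(A) Ca (period 4, group 2) vs Sr (period 5, group 2): the stated order agrees with the simple trend.
(B) Be (period 2, group 2) vs B (period 2, group 13): the stated order contradicts the simple trend.
(C) N (period 2, group 15) vs Sr (period 5, group 2): the stated order agrees with the simple trend.
The exception is (B): removing B's lone 2p electron is easier than breaking Be's filled 2s².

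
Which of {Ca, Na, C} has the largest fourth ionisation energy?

IE_4 is the cost of taking one more electron from the +3 cation: Ca³⁺ is already 1 electron into the core; Na³⁺ is already 2 electrons into the core; C³⁺ still has 1 valence electron.
Core electrons are held far more tightly than valence electrons, so Ca and Na top the IE_4 order.
Approximate IE_4 values (kJ/mol): Ca 6491, Na 9543, C 6223.
Hence IE_4: C < Ca < Na.

Na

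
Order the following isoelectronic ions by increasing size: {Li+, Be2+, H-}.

Be2+ < Li+ < H-

All of these have 2 electrons, so size is governed by nuclear charge alone: the more protons, the stronger the pull on the same electron cloud, and the smaller the ion.
Nuclear charges: Be2+ (Z=4), Li+ (Z=3), H- (Z=1).
Smallest to largest: Be2+ < Li+ < H-.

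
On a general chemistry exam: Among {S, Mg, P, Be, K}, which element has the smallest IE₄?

S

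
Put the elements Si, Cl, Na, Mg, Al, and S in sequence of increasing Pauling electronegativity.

Na is in period 3, group 1; Mg is in period 3, group 2; Al is in period 3, group 13; Si is in period 3, group 14; S is in period 3, group 16; Cl is in period 3, group 17.
Smaller atoms with higher effective nuclear charge are more electronegative.
All lie in period 3, so electronegativity increases left to right.
So from lowest to highest: Na < Mg < Al < Si < S < Cl.

Na < Mg < Al < Si < S < Cl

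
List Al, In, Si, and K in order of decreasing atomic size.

K > In > Al > Si

Al is in period 3, group 13; Si is in period 3, group 14; K is in period 4, group 1; In is in period 5, group 13.
Radius decreases left→right (rising Z_eff, same n) and increases top→bottom (higher n).
Neither a single period nor a single group — weigh both effects.
Al > Si: both are in period 3; the period trend gives Al the larger value.
In > Al: they share group 13; the group trend gives In the larger value.
K > In: the two effects oppose for this pair; the across-period effect wins (196 vs 142 pm).
Tabulated atomic radius (pm): Al 126, Si 116, K 196, In 142.
So from largest to smallest: K > In > Al > Si.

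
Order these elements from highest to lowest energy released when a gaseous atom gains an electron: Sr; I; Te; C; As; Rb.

C is in period 2, group 14; As is in period 4, group 15; Rb is in period 5, group 1; Sr is in period 5, group 2; Te is in period 5, group 16; I is in period 5, group 17.
Atoms with high Z_eff and room in the valence shell (especially the halogens) have the most exothermic electron affinities.
Neither a single period nor a single group — weigh both effects.
Rb > Sr: this pair runs against the simple trend — see the exception note.
As > Rb: relative to Rb, both the across-period and down-group shifts push As's electron affinity up.
C > As: period and group pull opposite ways; the down-group shift dominates (122 vs 78 kJ/mol).
Te > C: the two effects oppose for this pair; the across-period effect wins (190 vs 122 kJ/mol).
I > Te: both are in period 5; the period trend gives I the larger value.
Note the exception: Rb has a higher electron affinity than Sr, contrary to the simple trend — adding an electron to Sr (ns²) has to open a new, higher-energy np subshell, which is unfavourable.
For reference (kJ/mol): C 122, As 78, Rb 47, Sr 5, Te 190, I 295.
So from highest to lowest: I > Te > C > As > Rb > Sr.

I, Te, C, As, Rb, Sr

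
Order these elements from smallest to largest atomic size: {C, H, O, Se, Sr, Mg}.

H, O, C, Se, Mg, Sr

Across a period the added protons contract the valence shell; down a group each new principal shell makes the atom larger.
These span different periods and groups, so the two trends combine.
O > H: period and group pull opposite ways; the down-group shift dominates (63 vs 32 pm).
C > O: both are in period 2; the period trend gives C the larger value.
Se > C: period and group pull opposite ways; the down-group shift dominates (116 vs 75 pm).
Mg > Se: period and group pull opposite ways; the across-period shift dominates (139 vs 116 pm).
Sr > Mg: Sr sits below Mg in group 2, so the down-group effect alone puts Sr larger.
Tabulated atomic radius (pm): H 32, C 75, O 63, Mg 139, Se 116, Sr 185.
So from smallest to largest: H < O < C < Se < Mg < Sr.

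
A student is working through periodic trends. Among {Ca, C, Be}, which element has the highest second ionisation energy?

Consider each +1 ion: Ca⁺ still has 1 valence electron; C⁺ still has 3 valence electrons; Be⁺ still has 1 valence electron.
All are still removing valence electrons, so compare the +1 ions as you would atoms: IE_2 generally rises across a period (higher Z_eff) and falls down a group (larger shell), subject to the usual subshell exceptions.
Valence configurations: Ca⁺ [Ar]4s¹, C⁺ [He]2s²2p¹, Be⁺ [He]2s¹.
The numbers (kJ/mol): Ca 1145, C 2353, Be 1757.
Hence IE_2: Ca < Be < C.

C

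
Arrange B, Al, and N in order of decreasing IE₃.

N, B, Al

After 2 electrons have been removed, what remains? B²⁺ still has 1 valence electron; Al²⁺ still has 1 valence electron; N²⁺ still has 3 valence electrons.
All are still removing valence electrons, so compare the +2 ions as you would atoms: IE_3 generally rises across a period (higher Z_eff) and falls down a group (larger shell), subject to the usual subshell exceptions.
Valence configurations: B²⁺ [He]2s¹, Al²⁺ [Ne]3s¹, N²⁺ [He]2s²2p¹.
The numbers (kJ/mol): B 3660, Al 2745, N 4578.
Putting it together, IE_3: Al < B < N.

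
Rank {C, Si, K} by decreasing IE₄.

Consider each +3 ion: C³⁺ still has 1 valence electron; Si³⁺ still has 1 valence electron; K³⁺ is already 2 electrons into the core.
Usually core removal costs more than valence removal, but here the competition is close: a tightly held n=2 valence electron can cost more to remove than an n=3 core electron, so the actual values have to decide it.
Valence configurations: C³⁺ [He]2s¹, Si³⁺ [Ne]3s¹.
Approximate IE_4 values (kJ/mol): C 6223, Si 4356, K 5877.
So the fourth ionization energies run Si < K < C.

C > K > Si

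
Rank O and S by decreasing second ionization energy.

After 1 electron has been removed, what remains? O⁺ still has 5 valence electrons; S⁺ still has 5 valence electrons.
All are still removing valence electrons, so compare the +1 ions as you would atoms: IE_2 generally rises across a period (higher Z_eff) and falls down a group (larger shell), subject to the usual subshell exceptions.
Valence configurations: O⁺ [He]2s²2p³, S⁺ [Ne]3s²3p³.
Approximate IE_2 values (kJ/mol): O 3388, S 2252.
Overall IE_2 order: S < O.

O > S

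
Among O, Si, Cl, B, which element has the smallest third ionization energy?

Consider each +2 ion: O²⁺ still has 4 valence electrons; Si²⁺ still has 2 valence electrons; Cl²⁺ still has 5 valence electrons; B²⁺ still has 1 valence electron.
All are still removing valence electrons, so compare the +2 ions as you would atoms: IE_3 generally rises across a period (higher Z_eff) and falls down a group (larger shell), subject to the usual subshell exceptions.
Valence configurations: O²⁺ [He]2s²2p², Si²⁺ [Ne]3s², Cl²⁺ [Ne]3s²3p³, B²⁺ [He]2s¹.
The numbers (kJ/mol): O 5300, Si 3232, Cl 3822, B 3660.
Putting it together, IE_3: Si < B < Cl < O.

Si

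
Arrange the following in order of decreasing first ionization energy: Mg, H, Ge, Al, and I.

H, I, Ge, Mg, Al

H is in period 1, group 1; Mg is in period 3, group 2; Al is in period 3, group 13; Ge is in period 4, group 14; I is in period 5, group 17.
First ionization energy rises across a period (greater Z_eff holds electrons more tightly) and falls down a group (valence electrons are farther from the nucleus).
Neither a single period nor a single group — weigh both effects.
Mg > Al: this pair runs against the simple trend — see the exception note.
Ge > Mg: the two effects oppose for this pair; the across-period effect wins (762 vs 738 kJ/mol).
I > Ge: the two effects oppose for this pair; the across-period effect wins (1008 vs 762 kJ/mol).
H > I: the two effects oppose for this pair; the down-group effect wins (1312 vs 1008 kJ/mol).
Note the exception: Mg has a higher first ionization energy than Al, contrary to the simple trend — Al's single 3p electron is easier to remove than one from Mg's filled 3s².
Tabulated first ionization energy (kJ/mol): H 1312, Mg 738, Al 578, Ge 762, I 1008.
So from highest to lowest: H > I > Ge > Mg > Al.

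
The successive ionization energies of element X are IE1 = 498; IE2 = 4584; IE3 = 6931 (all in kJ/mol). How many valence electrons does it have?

1

Look for the largest jump between consecutive ionization energies: IE2/IE1 ≈ 9.2, far larger than any earlier ratio.
That jump marks the point where a core electron is being removed. So the atom has 1 valence electron.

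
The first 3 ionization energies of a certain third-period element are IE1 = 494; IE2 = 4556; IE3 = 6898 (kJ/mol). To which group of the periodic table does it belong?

Group 1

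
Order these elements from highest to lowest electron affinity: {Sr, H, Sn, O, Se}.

Se > O > Sn > H > Sr

EA tends to increase across a period and decrease down a group, though the pattern is less regular than for IE or radius.
Here both period and group differ, so the two effects have to be weighed against each other.
H > Sr: the two effects oppose for this pair; the down-group effect wins (73 vs 5 kJ/mol).
Sn > H: period and group pull opposite ways; the across-period shift dominates (107 vs 73 kJ/mol).
O > Sn: relative to Sn, both the across-period and down-group shifts push O's electron affinity up.
Se > O: this pair runs against the simple trend — see the exception note.
Note the exception: Se has a higher electron affinity than O, contrary to the simple trend — O's compact 2p subshell gives strong electron–electron repulsion on the added electron.
For reference (kJ/mol): H 73, O 141, Se 195, Sr 5, Sn 107.
So from highest to lowest: Se > O > Sn > H > Sr.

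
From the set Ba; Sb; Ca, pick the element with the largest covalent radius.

Ca is in period 4, group 2; Sb is in period 5, group 15; Ba is in period 6, group 2.
Across a period the added protons contract the valence shell; down a group each new principal shell makes the atom larger.
These span different periods and groups, so the two trends combine.
Ca > Sb: the two effects oppose for this pair; the across-period effect wins (171 vs 140 pm).
Ba > Ca: Ba sits below Ca in group 2, so the down-group effect alone puts Ba larger.
For reference (pm): Ca 171, Sb 140, Ba 196.
The largest covalent radius among these belongs to Ba.

Ba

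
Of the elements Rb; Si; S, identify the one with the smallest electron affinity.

Rb

Si is in period 3, group 14; S is in period 3, group 16; Rb is in period 5, group 1.
Electron affinity generally becomes more exothermic across a period toward the halogens and less exothermic down a group.
Here both period and group differ, so the two effects have to be weighed against each other.
Si > Rb: both effects reinforce here, so Si is clearly the higher of the two.
S > Si: S lies to the right of Si in period 3, so the across-period effect alone puts S higher.
For reference (kJ/mol): Si 134, S 200, Rb 47.
The smallest electron affinity among these belongs to Rb.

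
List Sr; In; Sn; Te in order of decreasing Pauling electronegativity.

Sr is in period 5, group 2; In is in period 5, group 13; Sn is in period 5, group 14; Te is in period 5, group 16.
Smaller atoms with higher effective nuclear charge are more electronegative.
All lie in period 5, so electronegativity increases left to right.
So from highest to lowest: Te > Sn > In > Sr.

Te > Sn > In > Sr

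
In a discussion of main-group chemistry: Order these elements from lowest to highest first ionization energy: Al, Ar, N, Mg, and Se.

Al < Mg < Se < N < Ar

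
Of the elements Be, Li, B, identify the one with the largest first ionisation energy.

Li is in period 2, group 1; Be is in period 2, group 2; B is in period 2, group 13.
IE₁ increases left→right with effective nuclear charge and decreases top→bottom as the valence shell moves farther out.
All lie in period 2; the across-period trend (first ionization energy increases left to right) applies, with the exception below.
Note the exception: Be has a higher first ionization energy than B, contrary to the simple trend — removing B's lone 2p electron is easier than breaking Be's filled 2s².
For reference (kJ/mol): Li 520, Be 900, B 801.
The largest first ionisation energy among these belongs to Be.

Be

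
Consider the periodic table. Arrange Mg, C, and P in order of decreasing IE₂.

C, P, Mg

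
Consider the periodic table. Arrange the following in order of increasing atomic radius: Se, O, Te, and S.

O is in period 2, group 16; S is in period 3, group 16; Se is in period 4, group 16; Te is in period 5, group 16.
Radius decreases left→right (rising Z_eff, same n) and increases top→bottom (higher n).
All are in group 16, so atomic radius increases down the group.
So from smallest to largest: O < S < Se < Te.

O, S, Se, Te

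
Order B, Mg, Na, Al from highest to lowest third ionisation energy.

Consider each +2 ion: B²⁺ still has 1 valence electron; Mg²⁺ is the bare [Ne] core; Na²⁺ is already 1 electron into the core; Al²⁺ still has 1 valence electron.
Breaking into a closed-shell core is much more expensive than removing a leftover valence electron — Na and Mg have the largest IE_3 here.
Valence configurations: B²⁺ [He]2s¹, Al²⁺ [Ne]3s¹.
The numbers (kJ/mol): B 3660, Mg 7733, Na 6910, Al 2745.
Overall IE_3 order: Al < B < Na < Mg.

Mg > Na > B > Al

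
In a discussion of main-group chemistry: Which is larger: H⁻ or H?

Forming H⁻ adds 1 electron to H. More electron–electron repulsion in the same shell, with unchanged nuclear charge, lets the cloud expand.
An anion is larger than its parent atom: H⁻ > H.

H⁻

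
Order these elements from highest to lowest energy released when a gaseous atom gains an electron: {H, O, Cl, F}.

H is in period 1, group 1; O is in period 2, group 16; F is in period 2, group 17; Cl is in period 3, group 17.
EA tends to increase across a period and decrease down a group, though the pattern is less regular than for IE or radius.
Here both period and group differ, so the two effects have to be weighed against each other.
O > H: the two effects oppose for this pair; the across-period effect wins (141 vs 73 kJ/mol).
F > O: both are in period 2; the period trend gives F the larger value.
Cl > F: this pair runs against the simple trend — see the exception note.
Note the exception: Cl has a higher electron affinity than F, contrary to the simple trend — F's small 2p subshell makes the incoming electron feel strong e⁻–e⁻ repulsion, so Cl actually releases more energy on gaining an electron.
Tabulated electron affinity (kJ/mol): H 73, O 141, F 328, Cl 349.
So from highest to lowest: Cl > F > O > H.

Cl, F, O, H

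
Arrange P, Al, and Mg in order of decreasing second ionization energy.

P > Al > Mg

After 1 electron has been removed, what remains? P⁺ still has 4 valence electrons; Al⁺ still has 2 valence electrons; Mg⁺ still has 1 valence electron.
All are still removing valence electrons, so compare the +1 ions as you would atoms: IE_2 generally rises across a period (higher Z_eff) and falls down a group (larger shell), subject to the usual subshell exceptions.
Valence configurations: P⁺ [Ne]3s²3p², Al⁺ [Ne]3s², Mg⁺ [Ne]3s¹.
Approximate IE_2 values (kJ/mol): P 1907, Al 1817, Mg 1451.
So the second ionization energies run Mg < Al < P.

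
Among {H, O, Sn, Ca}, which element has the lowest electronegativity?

Smaller atoms with higher effective nuclear charge are more electronegative.
These span different periods and groups, so the two trends combine.
Sn > Ca: period and group pull opposite ways; the across-period shift dominates (1.96 vs 1.00).
H > Sn: the two effects oppose for this pair; the down-group effect wins (2.20 vs 1.96).
O > H: the two effects oppose for this pair; the across-period effect wins (3.44 vs 2.20).
For reference (Pauling): H 2.20, O 3.44, Ca 1.00, Sn 1.96.
The lowest electronegativity among these belongs to Ca.

Ca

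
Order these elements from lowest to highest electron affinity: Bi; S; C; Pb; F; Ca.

Ca < Pb < Bi < C < S < F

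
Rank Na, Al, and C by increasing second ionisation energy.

Al < C < Na

Consider each +1 ion: Na⁺ is the bare [Ne] core; Al⁺ still has 2 valence electrons; C⁺ still has 3 valence electrons.
Breaking into a closed-shell core is much more expensive than removing a leftover valence electron — Na has the largest IE_2 here.
Valence configurations: Al⁺ [Ne]3s², C⁺ [He]2s²2p¹.
Tabulated IE_2 (kJ/mol): Na 4562, Al 1817, C 2353.
So the second ionization energies run Al < C < Na.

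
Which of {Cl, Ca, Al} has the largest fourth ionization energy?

Al

The fourth ionization energy removes an electron from the +3 ion. For each element: Cl³⁺ still has 4 valence electrons; Ca³⁺ is already 1 electron into the core; Al³⁺ is the bare [Ne] core.
Breaking into a closed-shell core is much more expensive than removing a leftover valence electron — Ca and Al have the largest IE_4 here.
Approximate IE_4 values (kJ/mol): Cl 5159, Ca 6491, Al 11577.
Putting it together, IE_4: Cl < Ca < Al.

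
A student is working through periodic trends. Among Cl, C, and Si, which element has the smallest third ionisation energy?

IE_3 is the cost of taking one more electron from the +2 cation: Cl²⁺ still has 5 valence electrons; C²⁺ still has 2 valence electrons; Si²⁺ still has 2 valence electrons.
All are still removing valence electrons, so compare the +2 ions as you would atoms: IE_3 generally rises across a period (higher Z_eff) and falls down a group (larger shell), subject to the usual subshell exceptions.
Valence configurations: Cl²⁺ [Ne]3s²3p³, C²⁺ [He]2s², Si²⁺ [Ne]3s².
Approximate IE_3 values (kJ/mol): Cl 3822, C 4620, Si 3232.
Overall IE_3 order: Si < Cl < C.

Si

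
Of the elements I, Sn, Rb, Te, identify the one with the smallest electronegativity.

Rb

Rb is in period 5, group 1; Sn is in period 5, group 14; Te is in period 5, group 16; I is in period 5, group 17.
Smaller atoms with higher effective nuclear charge are more electronegative.
All lie in period 5, so electronegativity increases left to right.
The smallest electronegativity among these belongs to Rb.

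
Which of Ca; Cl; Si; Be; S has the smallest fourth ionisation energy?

Si

Consider each +3 ion: Ca³⁺ is already 1 electron into the core; Cl³⁺ still has 4 valence electrons; Si³⁺ still has 1 valence electron; Be³⁺ is already 1 electron into the core; S³⁺ still has 3 valence electrons.
Pulling an electron out of a noble-gas core costs far more than removing a remaining valence electron, so Ca and Be sit at the high end of IE_4.
Valence configurations: Cl³⁺ [Ne]3s²3p², Si³⁺ [Ne]3s¹, S³⁺ [Ne]3s²3p¹.
Tabulated IE_4 (kJ/mol): Ca 6491, Cl 5159, Si 4356, Be 21007, S 4556.
Putting it together, IE_4: Si < S < Cl < Ca < Be.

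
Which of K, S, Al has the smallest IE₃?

After 2 electrons have been removed, what remains? K²⁺ is already 1 electron into the core; S²⁺ still has 4 valence electrons; Al²⁺ still has 1 valence electron.
Pulling an electron out of a noble-gas core costs far more than removing a remaining valence electron, so K sits at the high end of IE_3.
Valence configurations: S²⁺ [Ne]3s²3p², Al²⁺ [Ne]3s¹.
Approximate IE_3 values (kJ/mol): K 4420, S 3357, Al 2745.
Putting it together, IE_3: Al < S < K.

Al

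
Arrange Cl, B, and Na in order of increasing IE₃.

B < Cl < Na

IE_3 is the cost of taking one more electron from the +2 cation: Cl²⁺ still has 5 valence electrons; B²⁺ still has 1 valence electron; Na²⁺ is already 1 electron into the core.
Pulling an electron out of a noble-gas core costs far more than removing a remaining valence electron, so Na sits at the high end of IE_3.
Valence configurations: Cl²⁺ [Ne]3s²3p³, B²⁺ [He]2s¹.
Approximate IE_3 values (kJ/mol): Cl 3822, B 3660, Na 6910.
Overall IE_3 order: B < Cl < Na.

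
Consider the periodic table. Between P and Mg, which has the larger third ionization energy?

Mg

The third ionization energy removes an electron from the +2 ion. For each element: P²⁺ still has 3 valence electrons; Mg²⁺ is the bare [Ne] core.
Core electrons are held far more tightly than valence electrons, so Mg tops the IE_3 order.
The numbers (kJ/mol): P 2914, Mg 7733.
Overall IE_3 order: P < Mg.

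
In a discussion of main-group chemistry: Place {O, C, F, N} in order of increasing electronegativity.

Electronegativity increases across a period and decreases down a group, tracking effective nuclear charge and atomic size.
All lie in period 2, so electronegativity increases left to right.
So from lowest to highest: C < N < O < F.

C < N < O < F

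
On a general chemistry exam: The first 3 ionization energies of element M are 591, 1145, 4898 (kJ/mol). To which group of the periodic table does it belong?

Look for the largest jump between consecutive ionization energies: IE3/IE2 ≈ 4.3, far larger than any earlier ratio.
That jump marks the point where a core electron is being removed. So the atom has 2 valence electrons.
A main-group element with 2 valence electrons is in group 2.

Group 2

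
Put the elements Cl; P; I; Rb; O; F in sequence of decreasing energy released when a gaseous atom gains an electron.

Cl, F, I, O, P, Rb

Atoms with high Z_eff and room in the valence shell (especially the halogens) have the most exothermic electron affinities.
These span different periods and groups, so the two trends combine.
P > Rb: relative to Rb, both the across-period and down-group shifts push P's electron affinity up.
O > P: both effects reinforce here, so O is clearly the higher of the two.
I > O: period and group pull opposite ways; the across-period shift dominates (295 vs 141 kJ/mol).
F > I: they share group 17; the group trend gives F the larger value.
Cl > F: this pair runs against the simple trend — see the exception note.
Note the exception: Cl has a higher electron affinity than F, contrary to the simple trend — F's small 2p subshell makes the incoming electron feel strong e⁻–e⁻ repulsion, so Cl actually releases more energy on gaining an electron.
For reference (kJ/mol): O 141, F 328, P 72, Cl 349, Rb 47, I 295.
So from highest to lowest: Cl > F > I > O > P > Rb.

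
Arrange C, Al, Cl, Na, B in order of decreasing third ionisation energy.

Na > C > Cl > B > Al

Consider each +2 ion: C²⁺ still has 2 valence electrons; Al²⁺ still has 1 valence electron; Cl²⁺ still has 5 valence electrons; Na²⁺ is already 1 electron into the core; B²⁺ still has 1 valence electron.
Breaking into a closed-shell core is much more expensive than removing a leftover valence electron — Na has the largest IE_3 here.
Valence configurations: C²⁺ [He]2s², Al²⁺ [Ne]3s¹, Cl²⁺ [Ne]3s²3p³, B²⁺ [He]2s¹.
Tabulated IE_3 (kJ/mol): C 4620, Al 2745, Cl 3822, Na 6910, B 3660.
Putting it together, IE_3: Al < B < Cl < C < Na.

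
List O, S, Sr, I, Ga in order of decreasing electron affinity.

I, S, O, Ga, Sr

Adding an electron releases more energy for atoms nearer the top right (short of the noble gases).
Here both period and group differ, so the two effects have to be weighed against each other.
Ga > Sr: relative to Sr, both the across-period and down-group shifts push Ga's electron affinity up.
O > Ga: relative to Ga, both the across-period and down-group shifts push O's electron affinity up.
S > O: this pair runs against the simple trend — see the exception note.
I > S: the two effects oppose for this pair; the across-period effect wins (295 vs 200 kJ/mol).
Note the exception: S has a higher electron affinity than O, contrary to the simple trend — the compact 2p subshell of O repels the added electron more than S's larger 3p does.
Tabulated electron affinity (kJ/mol): O 141, S 200, Ga 29, Sr 5, I 295.
So from highest to lowest: I > S > O > Ga > Sr.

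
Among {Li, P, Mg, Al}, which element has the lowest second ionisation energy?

Mg

After 1 electron has been removed, what remains? Li⁺ is the bare [He] core; P⁺ still has 4 valence electrons; Mg⁺ still has 1 valence electron; Al⁺ still has 2 valence electrons.
Pulling an electron out of a noble-gas core costs far more than removing a remaining valence electron, so Li sits at the high end of IE_2.
Valence configurations: P⁺ [Ne]3s²3p², Mg⁺ [Ne]3s¹, Al⁺ [Ne]3s².
Tabulated IE_2 (kJ/mol): Li 7298, P 1907, Mg 1451, Al 1817.
Hence IE_2: Mg < Al < P < Li.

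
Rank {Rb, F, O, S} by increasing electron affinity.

O is in period 2, group 16; F is in period 2, group 17; S is in period 3, group 16; Rb is in period 5, group 1.
EA tends to increase across a period and decrease down a group, though the pattern is less regular than for IE or radius.
Here both period and group differ, so the two effects have to be weighed against each other.
O > Rb: relative to Rb, both the across-period and down-group shifts push O's electron affinity up.
S > O: this pair runs against the simple trend — see the exception note.
F > S: relative to S, both the across-period and down-group shifts push F's electron affinity up.
Note the exception: S has a higher electron affinity than O, contrary to the simple trend — the compact 2p subshell of O repels the added electron more than S's larger 3p does.
Tabulated electron affinity (kJ/mol): O 141, F 328, S 200, Rb 47.
So from lowest to highest: Rb < O < S < F.

Rb < O < S < F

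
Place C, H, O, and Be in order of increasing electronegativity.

Smaller atoms with higher effective nuclear charge are more electronegative.
Neither a single period nor a single group — weigh both effects.
H > Be: the two effects oppose for this pair; the down-group effect wins (2.20 vs 1.57).
C > H: the two effects oppose for this pair; the across-period effect wins (2.55 vs 2.20).
O > C: both are in period 2; the period trend gives O the larger value.
For reference (Pauling): H 2.20, Be 1.57, C 2.55, O 3.44.
So from lowest to highest: Be < H < C < O.

Be < H < C < O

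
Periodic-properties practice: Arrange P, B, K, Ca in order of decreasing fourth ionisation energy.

After 3 electrons have been removed, what remains? P³⁺ still has 2 valence electrons; B³⁺ is the bare [He] core; K³⁺ is already 2 electrons into the core; Ca³⁺ is already 1 electron into the core.
Breaking into a closed-shell core is much more expensive than removing a leftover valence electron — K, Ca and B have the largest IE_4 here.
The numbers (kJ/mol): P 4964, B 25026, K 5877, Ca 6491.
Putting it together, IE_4: P < K < Ca < B.

B, Ca, K, P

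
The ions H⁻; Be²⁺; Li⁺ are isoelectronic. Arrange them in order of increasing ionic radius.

All of these have 2 electrons, so size is governed by nuclear charge alone: the more protons, the stronger the pull on the same electron cloud, and the smaller the ion.
Nuclear charges: Be²⁺ (Z=4), Li⁺ (Z=3), H⁻ (Z=1).
Smallest to largest: Be²⁺ < Li⁺ < H⁻.

Be²⁺ < Li⁺ < H⁻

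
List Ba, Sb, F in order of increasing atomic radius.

F, Sb, Ba

F is in period 2, group 17; Sb is in period 5, group 15; Ba is in period 6, group 2.
Radius decreases left→right (rising Z_eff, same n) and increases top→bottom (higher n).
These span different periods and groups, so the two trends combine.
Sb > F: relative to F, both the across-period and down-group shifts push Sb's atomic radius up.
Ba > Sb: both effects reinforce here, so Ba is clearly the larger of the two.
Approximate values (pm): F 64, Sb 140, Ba 196.
So from smallest to largest: F < Sb < Ba.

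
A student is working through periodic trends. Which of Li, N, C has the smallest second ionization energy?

C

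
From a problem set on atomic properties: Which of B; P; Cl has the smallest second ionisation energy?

After 1 electron has been removed, what remains? B⁺ still has 2 valence electrons; P⁺ still has 4 valence electrons; Cl⁺ still has 6 valence electrons.
All are still removing valence electrons, so compare the +1 ions as you would atoms: IE_2 generally rises across a period (higher Z_eff) and falls down a group (larger shell), subject to the usual subshell exceptions.
Valence configurations: B⁺ [He]2s², P⁺ [Ne]3s²3p², Cl⁺ [Ne]3s²3p⁴.
Tabulated IE_2 (kJ/mol): B 2427, P 1907, Cl 2298.
Hence IE_2: P < Cl < B.

P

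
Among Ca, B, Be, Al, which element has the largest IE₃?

Be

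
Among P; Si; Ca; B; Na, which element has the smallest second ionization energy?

Ca

Consider each +1 ion: P⁺ still has 4 valence electrons; Si⁺ still has 3 valence electrons; Ca⁺ still has 1 valence electron; B⁺ still has 2 valence electrons; Na⁺ is the bare [Ne] core.
Breaking into a closed-shell core is much more expensive than removing a leftover valence electron — Na has the largest IE_2 here.
Valence configurations: P⁺ [Ne]3s²3p², Si⁺ [Ne]3s²3p¹, Ca⁺ [Ar]4s¹, B⁺ [He]2s².
Approximate IE_2 values (kJ/mol): P 1907, Si 1577, Ca 1145, B 2427, Na 4562.
Hence IE_2: Ca < Si < P < B < Na.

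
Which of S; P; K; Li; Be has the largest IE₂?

IE_2 is the cost of taking one more electron from the +1 cation: S⁺ still has 5 valence electrons; P⁺ still has 4 valence electrons; K⁺ is the bare [Ar] core; Li⁺ is the bare [He] core; Be⁺ still has 1 valence electron.
Pulling an electron out of a noble-gas core costs far more than removing a remaining valence electron, so K and Li sit at the high end of IE_2.
Valence configurations: S⁺ [Ne]3s²3p³, P⁺ [Ne]3s²3p², Be⁺ [He]2s¹.
The numbers (kJ/mol): S 2252, P 1907, K 3052, Li 7298, Be 1757.
Overall IE_2 order: Be < P < S < K < Li.

Li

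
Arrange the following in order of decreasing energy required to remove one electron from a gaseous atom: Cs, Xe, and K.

Xe, K, Cs

K is in period 4, group 1; Xe is in period 5, group 18; Cs is in period 6, group 1.
Across a period the outer electron is held more tightly (higher IE₁); down a group it sits in a higher shell, more shielded, and comes off more easily.
Neither a single period nor a single group — weigh both effects.
K > Cs: K sits above Cs in group 1, so the down-group effect alone puts K higher.
Xe > K: period and group pull opposite ways; the across-period shift dominates (1170 vs 419 kJ/mol).
Approximate values (kJ/mol): K 419, Xe 1170, Cs 376.
So from highest to lowest: Xe > K > Cs.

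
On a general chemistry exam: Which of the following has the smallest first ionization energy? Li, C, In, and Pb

Li

Li is in period 2, group 1; C is in period 2, group 14; In is in period 5, group 13; Pb is in period 6, group 14.
First ionization energy rises across a period (greater Z_eff holds electrons more tightly) and falls down a group (valence electrons are farther from the nucleus).
These span different periods and groups, so the two trends combine.
In > Li: period and group pull opposite ways; the across-period shift dominates (558 vs 520 kJ/mol).
Pb > In: period and group pull opposite ways; the across-period shift dominates (716 vs 558 kJ/mol).
C > Pb: they share group 14; the group trend gives C the larger value.
Tabulated first ionization energy (kJ/mol): Li 520, C 1086, In 558, Pb 716.
The smallest first ionization energy among these belongs to Li.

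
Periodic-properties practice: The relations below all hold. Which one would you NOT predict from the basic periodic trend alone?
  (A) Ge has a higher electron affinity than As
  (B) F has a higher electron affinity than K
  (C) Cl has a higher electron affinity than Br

The general trend: electron affinity increases across a period and decreases down a group.
(A) Ge (period 4, group 14) vs As (period 4, group 15): the stated order contradicts the simple trend.
(B) F (period 2, group 17) vs K (period 4, group 1): the stated order agrees with the simple trend.
(C) Cl (period 3, group 17) vs Br (period 4, group 17): the stated order agrees with the simple trend.
The exception is (A): adding an electron to As's half-filled 4p³ is unfavourable, so Ge (4p²) has the more exothermic EA.

(A)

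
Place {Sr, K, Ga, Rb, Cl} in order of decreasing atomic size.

Rb > K > Sr > Ga > Cl

Cl is in period 3, group 17; K is in period 4, group 1; Ga is in period 4, group 13; Rb is in period 5, group 1; Sr is in period 5, group 2.
Atomic radius shrinks across a period as nuclear charge pulls the same shell inward, and grows down a group as new shells are added.
Here both period and group differ, so the two effects have to be weighed against each other.
Ga > Cl: both effects reinforce here, so Ga is clearly the larger of the two.
Sr > Ga: both effects reinforce here, so Sr is clearly the larger of the two.
K > Sr: the two effects oppose for this pair; the across-period effect wins (196 vs 185 pm).
Rb > K: they share group 1; the group trend gives Rb the larger value.
For reference (pm): Cl 99, K 196, Ga 124, Rb 210, Sr 185.
So from largest to smallest: Rb > K > Sr > Ga > Cl.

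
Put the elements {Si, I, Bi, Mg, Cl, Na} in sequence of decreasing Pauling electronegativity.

Cl > I > Bi > Si > Mg > Na

Na is in period 3, group 1; Mg is in period 3, group 2; Si is in period 3, group 14; Cl is in period 3, group 17; I is in period 5, group 17; Bi is in period 6, group 15.
Electronegativity increases across a period and decreases down a group, tracking effective nuclear charge and atomic size.
Here both period and group differ, so the two effects have to be weighed against each other.
Mg > Na: Mg lies to the right of Na in period 3, so the across-period effect alone puts Mg higher.
Si > Mg: both are in period 3; the period trend gives Si the larger value.
Bi > Si: the two effects oppose for this pair; the across-period effect wins (2.02 vs 1.90).
I > Bi: relative to Bi, both the across-period and down-group shifts push I's electronegativity up.
Cl > I: Cl sits above I in group 17, so the down-group effect alone puts Cl higher.
For reference (Pauling): Na 0.93, Mg 1.31, Si 1.90, Cl 3.16, I 2.66, Bi 2.02.
So from highest to lowest: Cl > I > Bi > Si > Mg > Na.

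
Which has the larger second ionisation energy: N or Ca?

N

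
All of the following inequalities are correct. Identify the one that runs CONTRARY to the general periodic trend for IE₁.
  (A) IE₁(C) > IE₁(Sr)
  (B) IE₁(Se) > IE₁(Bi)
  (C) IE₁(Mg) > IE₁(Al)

(C)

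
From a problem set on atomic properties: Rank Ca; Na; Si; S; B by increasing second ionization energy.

Ca, Si, S, B, Na

Consider each +1 ion: Ca⁺ still has 1 valence electron; Na⁺ is the bare [Ne] core; Si⁺ still has 3 valence electrons; S⁺ still has 5 valence electrons; B⁺ still has 2 valence electrons.
Core electrons are held far more tightly than valence electrons, so Na tops the IE_2 order.
Valence configurations: Ca⁺ [Ar]4s¹, Si⁺ [Ne]3s²3p¹, S⁺ [Ne]3s²3p³, B⁺ [He]2s².
The numbers (kJ/mol): Ca 1145, Na 4562, Si 1577, S 2252, B 2427.
Overall IE_2 order: Ca < Si < S < B < Na.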